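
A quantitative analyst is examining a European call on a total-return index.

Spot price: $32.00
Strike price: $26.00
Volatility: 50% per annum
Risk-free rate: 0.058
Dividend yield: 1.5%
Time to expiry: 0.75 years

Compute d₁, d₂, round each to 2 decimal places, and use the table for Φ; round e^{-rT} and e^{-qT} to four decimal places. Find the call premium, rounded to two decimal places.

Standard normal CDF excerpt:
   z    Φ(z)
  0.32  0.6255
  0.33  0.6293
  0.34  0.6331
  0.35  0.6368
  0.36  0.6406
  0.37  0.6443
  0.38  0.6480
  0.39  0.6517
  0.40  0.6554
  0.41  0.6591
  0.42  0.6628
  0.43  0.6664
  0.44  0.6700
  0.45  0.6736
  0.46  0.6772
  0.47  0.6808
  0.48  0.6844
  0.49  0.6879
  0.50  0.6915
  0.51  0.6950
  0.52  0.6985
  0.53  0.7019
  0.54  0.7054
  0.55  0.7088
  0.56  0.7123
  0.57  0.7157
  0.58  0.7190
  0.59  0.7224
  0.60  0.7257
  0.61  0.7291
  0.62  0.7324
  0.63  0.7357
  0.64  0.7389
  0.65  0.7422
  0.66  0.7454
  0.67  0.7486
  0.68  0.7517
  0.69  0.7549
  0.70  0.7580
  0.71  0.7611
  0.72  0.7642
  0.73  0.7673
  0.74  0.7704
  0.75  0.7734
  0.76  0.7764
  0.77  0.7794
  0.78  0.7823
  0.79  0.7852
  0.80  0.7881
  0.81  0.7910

σ√T = 0.5 × 0.8660 = 0.4330
d₁ = [ln(32/26) + (0.058 − 0.015 + 0.5²/2)·0.75] / 0.4330 = [0.2076 + 0.1260] / 0.4330 = 0.7705 → 0.77
d₂ = d₁ − σ√T = 0.7705 − 0.4330 = 0.3375 → 0.34
exp(−qT) = exp(−0.015·0.75) = 0.9888;  exp(−rT) = exp(−0.058·0.75) = 0.9574
N(d₁) = N(0.77) = 0.7794;  N(d₂) = N(0.34) = 0.6331
C = 32·0.9888·0.7794 − 26·0.9574·0.6331 = 24.6615 − 15.7594 = 8.9021

$8.90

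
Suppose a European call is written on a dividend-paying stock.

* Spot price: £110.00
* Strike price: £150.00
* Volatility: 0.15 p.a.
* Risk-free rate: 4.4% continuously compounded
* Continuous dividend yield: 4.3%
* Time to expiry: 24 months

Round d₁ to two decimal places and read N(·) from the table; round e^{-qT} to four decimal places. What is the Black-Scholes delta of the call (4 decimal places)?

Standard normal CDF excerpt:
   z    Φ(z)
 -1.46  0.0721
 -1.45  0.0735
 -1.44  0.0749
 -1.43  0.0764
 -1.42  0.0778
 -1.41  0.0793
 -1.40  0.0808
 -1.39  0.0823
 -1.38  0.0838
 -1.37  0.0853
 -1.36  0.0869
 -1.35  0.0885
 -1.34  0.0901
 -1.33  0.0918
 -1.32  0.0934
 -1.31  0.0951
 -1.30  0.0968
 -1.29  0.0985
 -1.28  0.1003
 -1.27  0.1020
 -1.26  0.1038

0.0812

σ√T = 0.15·√2 = 0.2121
d₁ = [ln(110/150) + (0.044 − 0.043 + ½·0.15²)·2] / (σ√T) = (-0.3102 + 0.0245) / 0.2121 = -1.3466 → -1.35
N(d₁) = N(-1.35) = 0.0885
Δ_call = e^(−qT)·N(d₁) = 0.9176·0.0885 = 0.0812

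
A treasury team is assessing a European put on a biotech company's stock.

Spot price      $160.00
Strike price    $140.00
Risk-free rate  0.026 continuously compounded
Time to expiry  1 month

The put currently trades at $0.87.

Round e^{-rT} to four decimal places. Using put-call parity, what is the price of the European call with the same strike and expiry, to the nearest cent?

$21.18

e^(−rT) = e^(−0.026·0.08333) = 0.9978
Put-call parity: C − P = S − K·e^(−rT) = 160 − 140·0.9978 = 160 − 139.6920 = 20.3080
C = P + (C − P) = 0.87 + (20.3080) = 21.1780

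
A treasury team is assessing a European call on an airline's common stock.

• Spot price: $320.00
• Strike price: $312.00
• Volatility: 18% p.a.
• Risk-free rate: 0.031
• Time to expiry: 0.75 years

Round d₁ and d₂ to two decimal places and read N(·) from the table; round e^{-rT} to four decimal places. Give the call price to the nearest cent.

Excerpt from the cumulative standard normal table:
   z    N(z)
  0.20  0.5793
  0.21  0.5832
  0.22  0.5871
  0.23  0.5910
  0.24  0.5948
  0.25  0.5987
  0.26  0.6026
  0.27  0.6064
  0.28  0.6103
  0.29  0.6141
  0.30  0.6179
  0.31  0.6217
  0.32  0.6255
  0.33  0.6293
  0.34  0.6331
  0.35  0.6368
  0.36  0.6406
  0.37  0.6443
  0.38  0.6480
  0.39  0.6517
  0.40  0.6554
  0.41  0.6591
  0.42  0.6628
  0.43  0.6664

$28.39

σ√T = 0.18 × 0.8660 = 0.1559
d₁ = [ln(320/312) + (0.031 + 0.18²/2)·0.75] / 0.1559 = [0.0253 + 0.0354] / 0.1559 = 0.3895 ≈ 0.39
d₂ = d₁ − σ√T = 0.3895 − 0.1559 = 0.2336 ≈ 0.23
exp(−rT) = exp(−0.031·0.75) = 0.9770
C = 320·N(0.39) − 312·0.9770·N(0.23) = 320·0.6517 − 312·0.9770·0.5910 = 208.5440 − 180.1510 = 28.3930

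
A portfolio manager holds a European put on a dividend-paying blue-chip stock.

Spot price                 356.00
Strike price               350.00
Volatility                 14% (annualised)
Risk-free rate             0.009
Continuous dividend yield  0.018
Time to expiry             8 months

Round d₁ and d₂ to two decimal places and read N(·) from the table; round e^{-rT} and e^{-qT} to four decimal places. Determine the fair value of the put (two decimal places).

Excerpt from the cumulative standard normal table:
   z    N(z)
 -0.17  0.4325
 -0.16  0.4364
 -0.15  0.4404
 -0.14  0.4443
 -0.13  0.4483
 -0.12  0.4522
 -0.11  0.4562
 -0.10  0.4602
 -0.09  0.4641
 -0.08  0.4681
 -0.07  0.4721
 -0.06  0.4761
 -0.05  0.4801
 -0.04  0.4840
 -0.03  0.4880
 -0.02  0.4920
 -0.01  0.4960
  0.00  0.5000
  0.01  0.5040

T = 0.6667;  σ√T = 0.1143
ln(S/K) + (r − q + σ²/2)T = ln(356/350) + (0.009 − 0.018 + 0.14²/2)·0.6667 = 0.0170 + 0.0005 = 0.0175
d₁ = 0.0175 / 0.1143 = 0.1534 ≈ 0.15
d₂ = d₁ − σ√T = 0.1534 − 0.1143 = 0.0391 ≈ 0.04
e^(−qT) = e^(−0.018·0.6667) = 0.9881;  e^(−rT) = e^(−0.009·0.6667) = 0.9940
N(−d₂) = N(-0.04) = 0.4840;  N(−d₁) = N(-0.15) = 0.4404
P = 350·0.9940·0.4840 − 356·0.9881·0.4404 = 168.3836 − 154.9167 = 13.4669

13.47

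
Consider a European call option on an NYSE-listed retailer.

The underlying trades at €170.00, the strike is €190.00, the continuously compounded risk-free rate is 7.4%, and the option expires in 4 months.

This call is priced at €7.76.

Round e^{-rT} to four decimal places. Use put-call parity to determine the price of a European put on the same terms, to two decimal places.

exp(−rT) = exp(−0.074·0.3333) = 0.9756
Put-call parity: C − P = S − K·e^(−rT) = 170 − 190·0.9756 = 170 − 185.3640 = -15.3640
P = C − (C − P) = 7.76 − (-15.3640) = 23.1240

€23.12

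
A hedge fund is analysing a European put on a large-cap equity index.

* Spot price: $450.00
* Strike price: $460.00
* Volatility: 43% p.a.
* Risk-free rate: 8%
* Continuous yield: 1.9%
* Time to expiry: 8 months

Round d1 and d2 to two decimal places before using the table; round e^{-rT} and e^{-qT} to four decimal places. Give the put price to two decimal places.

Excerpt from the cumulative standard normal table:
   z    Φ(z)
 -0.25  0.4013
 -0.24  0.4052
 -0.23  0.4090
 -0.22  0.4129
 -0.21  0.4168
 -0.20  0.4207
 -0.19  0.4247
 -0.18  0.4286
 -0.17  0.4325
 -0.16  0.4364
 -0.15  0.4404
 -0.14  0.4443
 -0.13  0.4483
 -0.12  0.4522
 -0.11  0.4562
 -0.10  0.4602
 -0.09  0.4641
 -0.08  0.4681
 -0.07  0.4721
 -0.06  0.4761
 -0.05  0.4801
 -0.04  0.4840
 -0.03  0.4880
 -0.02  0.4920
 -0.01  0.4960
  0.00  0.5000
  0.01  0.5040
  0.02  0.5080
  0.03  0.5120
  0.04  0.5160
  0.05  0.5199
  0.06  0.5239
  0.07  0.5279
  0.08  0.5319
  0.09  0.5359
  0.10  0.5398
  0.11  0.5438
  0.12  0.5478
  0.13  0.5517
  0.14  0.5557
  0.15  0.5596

T = 0.6667;  σ√T = 0.3511
d₁ = [ln(450/460) + (0.08 − 0.019 + 0.43²/2)·0.6667] / 0.3511 = [-0.0220 + 0.1023] / 0.3511 = 0.2288 which rounds to 0.23
d₂ = d₁ − σ√T = 0.2288 − 0.3511 = -0.1223 which rounds to -0.12
e^(−qT) = e^(−0.019·0.6667) = 0.9874;  e^(−rT) = e^(−0.08·0.6667) = 0.9481
N(−d₂) = N(0.12) = 0.5478;  N(−d₁) = N(-0.23) = 0.4090
P = 460·0.9481·0.5478 − 450·0.9874·0.4090 = 238.9098 − 181.7310 = 57.1789

$57.18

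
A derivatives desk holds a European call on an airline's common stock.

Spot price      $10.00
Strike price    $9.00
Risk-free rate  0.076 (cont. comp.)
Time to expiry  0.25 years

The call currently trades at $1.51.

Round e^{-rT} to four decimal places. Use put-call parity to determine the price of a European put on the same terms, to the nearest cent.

$0.34

exp(−rT) = exp(−0.076·0.25) = 0.9812
Put-call parity: C − P = S − K·e^(−rT) = 10 − 9·0.9812 = 10 − 8.8308 = 1.1692
P = C − (C − P) = 1.51 − (1.1692) = 0.3408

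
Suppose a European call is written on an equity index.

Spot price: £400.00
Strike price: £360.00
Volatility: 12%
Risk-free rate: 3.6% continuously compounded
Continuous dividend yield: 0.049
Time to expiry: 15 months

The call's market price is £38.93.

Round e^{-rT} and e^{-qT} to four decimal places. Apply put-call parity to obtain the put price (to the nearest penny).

exp(−qT) = exp(−0.049·1.25) = 0.9406;  exp(−rT) = exp(−0.036·1.25) = 0.9560
Put-call parity: C − P = S·e^(−qT) − K·e^(−rT) = 400·0.9406 − 360·0.9560 = 376.2400 − 344.1600 = 32.0800
P = C − (C − P) = 38.93 − (32.0800) = 6.8500

£6.85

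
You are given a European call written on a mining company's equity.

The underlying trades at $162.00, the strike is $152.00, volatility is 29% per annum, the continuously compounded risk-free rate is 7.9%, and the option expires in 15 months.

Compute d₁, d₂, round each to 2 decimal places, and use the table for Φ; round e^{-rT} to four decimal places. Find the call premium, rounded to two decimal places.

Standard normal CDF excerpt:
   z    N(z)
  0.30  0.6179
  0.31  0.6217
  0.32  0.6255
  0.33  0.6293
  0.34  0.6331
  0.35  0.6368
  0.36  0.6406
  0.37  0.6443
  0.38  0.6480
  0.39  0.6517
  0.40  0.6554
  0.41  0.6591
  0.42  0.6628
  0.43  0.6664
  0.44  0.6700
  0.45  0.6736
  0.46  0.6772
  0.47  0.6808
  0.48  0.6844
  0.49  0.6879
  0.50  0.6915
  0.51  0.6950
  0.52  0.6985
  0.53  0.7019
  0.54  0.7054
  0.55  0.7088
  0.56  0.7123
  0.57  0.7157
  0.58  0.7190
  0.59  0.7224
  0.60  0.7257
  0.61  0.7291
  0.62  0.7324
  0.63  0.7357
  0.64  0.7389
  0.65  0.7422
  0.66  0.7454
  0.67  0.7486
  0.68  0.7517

$33.57

σ√T = 0.29 × 1.1180 = 0.3242
d₁ = [ln(162/152) + (0.079 + 0.29²/2)·1.25] / 0.3242 = [0.0637 + 0.1513] / 0.3242 = 0.6632 ≈ 0.66
d₂ = d₁ − σ√T = 0.6632 − 0.3242 = 0.3390 ≈ 0.34
exp(−rT) = exp(−0.079·1.25) = 0.9060
C = 162·N(0.66) − 152·0.9060·N(0.34) = 162·0.7454 − 152·0.9060·0.6331 = 120.7548 − 87.1855 = 33.5693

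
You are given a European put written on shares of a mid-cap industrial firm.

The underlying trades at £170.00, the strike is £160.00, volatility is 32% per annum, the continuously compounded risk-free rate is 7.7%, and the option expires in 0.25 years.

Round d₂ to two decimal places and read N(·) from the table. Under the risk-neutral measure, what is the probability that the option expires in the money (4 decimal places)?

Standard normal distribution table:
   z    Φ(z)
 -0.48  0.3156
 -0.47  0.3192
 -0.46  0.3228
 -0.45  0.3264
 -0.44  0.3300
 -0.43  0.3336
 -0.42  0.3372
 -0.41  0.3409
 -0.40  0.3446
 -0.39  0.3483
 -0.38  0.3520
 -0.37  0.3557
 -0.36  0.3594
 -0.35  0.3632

T = 0.25;  σ√T = 0.1600
d₁ = [ln(170/160) + (0.077 + 0.32²/2)·0.25] / 0.1600 = [0.0606 + 0.0321] / 0.1600 = 0.5792 → 0.58
d₂ = d₁ − σ√T = 0.5792 − 0.1600 = 0.4192 → 0.42
Pr(exercise) under Q = N(−d₂) = N(-0.42) = 0.3372

0.3372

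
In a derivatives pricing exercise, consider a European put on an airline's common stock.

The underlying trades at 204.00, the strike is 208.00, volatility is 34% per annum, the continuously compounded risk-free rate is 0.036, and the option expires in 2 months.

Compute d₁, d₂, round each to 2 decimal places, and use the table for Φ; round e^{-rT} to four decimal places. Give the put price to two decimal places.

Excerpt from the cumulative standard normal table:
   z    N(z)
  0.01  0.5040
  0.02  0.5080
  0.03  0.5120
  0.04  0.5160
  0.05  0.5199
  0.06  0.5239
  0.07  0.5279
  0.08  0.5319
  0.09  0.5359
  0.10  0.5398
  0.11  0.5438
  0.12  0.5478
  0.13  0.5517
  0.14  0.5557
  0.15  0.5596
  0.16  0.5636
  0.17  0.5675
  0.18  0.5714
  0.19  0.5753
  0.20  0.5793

12.88

T = 0.1667;  σ√T = 0.1388
d₁ = [ln(204/208) + (0.036 + 0.34²/2)·0.1667] / 0.1388 = [-0.0194 + 0.0156] / 0.1388 = -0.0273 which rounds to -0.03
d₂ = d₁ − σ√T = -0.0273 − 0.1388 = -0.1661 which rounds to -0.17
e^(−rT) = e^(−0.036·0.1667) = 0.9940
N(−d₂) = N(0.17) = 0.5675;  N(−d₁) = N(0.03) = 0.5120
P = 208·0.9940·0.5675 − 204·0.5120 = 117.3318 − 104.4480 = 12.8838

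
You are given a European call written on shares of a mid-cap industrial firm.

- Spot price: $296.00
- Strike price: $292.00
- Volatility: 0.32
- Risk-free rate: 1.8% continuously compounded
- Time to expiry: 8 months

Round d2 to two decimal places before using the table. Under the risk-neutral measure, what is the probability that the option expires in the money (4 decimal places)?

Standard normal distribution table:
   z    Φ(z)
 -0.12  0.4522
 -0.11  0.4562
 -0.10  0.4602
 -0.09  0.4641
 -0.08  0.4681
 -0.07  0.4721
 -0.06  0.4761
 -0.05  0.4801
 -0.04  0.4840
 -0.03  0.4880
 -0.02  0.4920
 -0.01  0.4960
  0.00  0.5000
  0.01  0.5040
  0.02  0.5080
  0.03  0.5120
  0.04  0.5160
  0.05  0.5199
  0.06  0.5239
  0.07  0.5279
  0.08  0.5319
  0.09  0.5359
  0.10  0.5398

σ√T = 0.32 × 0.8165 = 0.2613
d₁ = [ln(296/292) + (0.018 + ½·0.32²)·0.6667] / (σ√T) = (0.0136 + 0.0461) / 0.2613 = 0.2286 ⇒ 0.23
d₂ = 0.2286 − 0.2613 = -0.0326 ⇒ -0.03
Risk-neutral Pr[S_T > K] = N(d₂) = N(-0.03) = 0.4880

0.4880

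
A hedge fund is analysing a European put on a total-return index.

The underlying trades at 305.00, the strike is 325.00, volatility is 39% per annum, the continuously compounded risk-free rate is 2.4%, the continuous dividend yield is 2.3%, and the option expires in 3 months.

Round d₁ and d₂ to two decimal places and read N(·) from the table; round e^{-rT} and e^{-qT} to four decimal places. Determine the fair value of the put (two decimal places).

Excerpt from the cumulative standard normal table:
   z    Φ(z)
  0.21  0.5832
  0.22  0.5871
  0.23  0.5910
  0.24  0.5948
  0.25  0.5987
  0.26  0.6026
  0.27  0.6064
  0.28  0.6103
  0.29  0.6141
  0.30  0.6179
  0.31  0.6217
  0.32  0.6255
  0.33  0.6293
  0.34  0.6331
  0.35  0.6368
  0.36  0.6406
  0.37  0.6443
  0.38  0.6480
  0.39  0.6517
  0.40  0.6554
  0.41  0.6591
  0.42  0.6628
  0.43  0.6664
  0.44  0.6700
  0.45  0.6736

34.89

T = 0.25;  σ√T = 0.1950
d₁ = [ln(305/325) + (0.024 − 0.023 + ½·0.39²)·0.25] / (σ√T) = (-0.0635 + 0.0193) / 0.1950 = -0.2269 which rounds to -0.23
d₂ = -0.2269 − 0.1950 = -0.4219 which rounds to -0.42
exp(−qT) = exp(−0.023·0.25) = 0.9943;  exp(−rT) = exp(−0.024·0.25) = 0.9940
N(−d₂) = N(0.42) = 0.6628;  N(−d₁) = N(0.23) = 0.5910
P = 325·0.9940·0.6628 − 305·0.9943·0.5910 = 214.1175 − 179.2275 = 34.8900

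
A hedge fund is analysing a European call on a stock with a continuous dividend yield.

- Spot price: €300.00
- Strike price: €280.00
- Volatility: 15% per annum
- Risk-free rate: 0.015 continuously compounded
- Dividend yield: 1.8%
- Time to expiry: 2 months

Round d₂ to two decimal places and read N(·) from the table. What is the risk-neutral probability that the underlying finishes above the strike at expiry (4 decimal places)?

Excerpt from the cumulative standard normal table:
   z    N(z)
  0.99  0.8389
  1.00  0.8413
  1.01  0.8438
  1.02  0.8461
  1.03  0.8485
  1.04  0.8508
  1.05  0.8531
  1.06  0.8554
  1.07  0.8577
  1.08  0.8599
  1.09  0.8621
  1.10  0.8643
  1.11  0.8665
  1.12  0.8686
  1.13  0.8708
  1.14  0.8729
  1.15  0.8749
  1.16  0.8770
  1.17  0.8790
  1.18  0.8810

0.8621

σ√T = 0.15 × 0.4082 = 0.0612
d₁ = [ln(300/280) + (0.015 − 0.018 + ½·0.15²)·0.1667] / (σ√T) = (0.0690 + 0.0014) / 0.0612 = 1.1491 ≈ 1.15
d₂ = 1.1491 − 0.0612 = 1.0879 ≈ 1.09
Risk-neutral Pr[S_T > K] = N(d₂) = N(1.09) = 0.8621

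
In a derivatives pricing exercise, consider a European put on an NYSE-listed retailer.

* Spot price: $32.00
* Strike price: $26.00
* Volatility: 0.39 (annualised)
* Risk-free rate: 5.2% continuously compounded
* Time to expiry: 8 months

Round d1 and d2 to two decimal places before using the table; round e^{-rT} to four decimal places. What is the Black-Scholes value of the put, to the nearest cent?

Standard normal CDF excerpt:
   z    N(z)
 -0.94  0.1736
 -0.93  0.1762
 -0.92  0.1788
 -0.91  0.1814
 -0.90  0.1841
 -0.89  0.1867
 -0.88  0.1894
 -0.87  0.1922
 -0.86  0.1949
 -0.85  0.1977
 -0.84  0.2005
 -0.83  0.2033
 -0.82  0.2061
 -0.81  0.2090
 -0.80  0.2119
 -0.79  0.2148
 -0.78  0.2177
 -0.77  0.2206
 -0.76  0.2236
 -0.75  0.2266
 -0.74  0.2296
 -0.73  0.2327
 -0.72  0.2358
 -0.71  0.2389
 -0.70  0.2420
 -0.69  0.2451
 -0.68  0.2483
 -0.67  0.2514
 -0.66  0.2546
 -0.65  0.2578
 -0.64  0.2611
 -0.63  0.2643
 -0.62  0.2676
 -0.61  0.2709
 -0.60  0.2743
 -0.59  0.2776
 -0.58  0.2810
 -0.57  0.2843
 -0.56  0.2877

σ√T = 0.39·√0.6667 = 0.3184
d₁ = [ln(32/26) + (0.052 + 0.39²/2)·0.6667] / 0.3184 = [0.2076 + 0.0854] / 0.3184 = 0.9201 → 0.92
d₂ = d₁ − σ√T = 0.9201 − 0.3184 = 0.6017 → 0.60
exp(−rT) = exp(−0.052·0.6667) = 0.9659
N(−d₂) = N(-0.60) = 0.2743;  N(−d₁) = N(-0.92) = 0.1788
P = 26·0.9659·0.2743 − 32·0.1788 = 6.8886 − 5.7216 = 1.1670

$1.17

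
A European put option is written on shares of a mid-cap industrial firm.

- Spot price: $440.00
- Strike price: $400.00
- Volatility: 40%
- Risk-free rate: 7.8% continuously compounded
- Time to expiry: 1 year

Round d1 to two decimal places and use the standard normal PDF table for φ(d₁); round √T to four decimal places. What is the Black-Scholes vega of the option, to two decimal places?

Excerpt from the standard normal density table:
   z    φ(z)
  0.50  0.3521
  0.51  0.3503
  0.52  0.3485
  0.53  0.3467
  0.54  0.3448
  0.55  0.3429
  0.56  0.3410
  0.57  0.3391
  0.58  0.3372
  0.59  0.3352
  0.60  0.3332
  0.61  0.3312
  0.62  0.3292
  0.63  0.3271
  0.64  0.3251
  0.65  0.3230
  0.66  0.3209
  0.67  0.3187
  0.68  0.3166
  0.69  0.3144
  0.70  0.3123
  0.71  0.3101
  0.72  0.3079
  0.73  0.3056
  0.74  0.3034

T = 1;  σ√T = 0.4000
d₁ = [ln(440/400) + (0.078 + ½·0.4²)·1] / (σ√T) = (0.0953 + 0.1580) / 0.4000 = 0.6333 ≈ 0.63
√T = √1 = 1.0000
φ(d₁) = φ(0.63) = 0.3271
vega = S·φ(d₁)·√T = 440·0.3271·1.0000 = 143.9240

143.92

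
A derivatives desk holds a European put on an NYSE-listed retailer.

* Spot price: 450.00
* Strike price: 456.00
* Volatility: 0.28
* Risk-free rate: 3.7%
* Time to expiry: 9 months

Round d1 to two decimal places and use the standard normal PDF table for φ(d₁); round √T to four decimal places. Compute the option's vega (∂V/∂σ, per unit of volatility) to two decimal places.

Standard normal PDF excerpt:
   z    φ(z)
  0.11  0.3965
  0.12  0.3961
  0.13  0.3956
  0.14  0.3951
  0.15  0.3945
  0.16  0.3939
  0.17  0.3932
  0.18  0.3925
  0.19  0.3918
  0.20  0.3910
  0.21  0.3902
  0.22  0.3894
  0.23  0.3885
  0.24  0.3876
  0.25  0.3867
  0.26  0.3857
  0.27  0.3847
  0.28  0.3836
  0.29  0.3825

σ√T = 0.28·√0.75 = 0.2425
d₁ = [ln(450/456) + (0.037 + 0.28²/2)·0.75] / 0.2425 = [-0.0132 + 0.0572] / 0.2425 = 0.1811 which rounds to 0.18
√T = √0.75 = 0.8660
φ(d₁) = φ(0.18) = 0.3925
vega = S·φ(d₁)·√T = 450·0.3925·0.8660 = 152.9572
(The call has the same vega.)

152.96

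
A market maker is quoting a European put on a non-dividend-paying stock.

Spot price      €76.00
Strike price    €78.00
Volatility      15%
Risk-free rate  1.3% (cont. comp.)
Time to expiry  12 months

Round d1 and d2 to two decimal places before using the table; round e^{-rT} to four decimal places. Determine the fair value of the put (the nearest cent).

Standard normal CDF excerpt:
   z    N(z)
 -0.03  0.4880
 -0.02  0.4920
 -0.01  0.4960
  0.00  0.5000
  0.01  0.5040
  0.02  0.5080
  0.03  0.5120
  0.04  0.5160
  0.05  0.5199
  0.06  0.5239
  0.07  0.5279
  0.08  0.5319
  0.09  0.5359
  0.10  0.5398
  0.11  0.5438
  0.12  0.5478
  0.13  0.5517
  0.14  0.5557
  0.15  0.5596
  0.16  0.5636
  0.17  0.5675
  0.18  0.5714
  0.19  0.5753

σ√T = 0.15 × 1.0000 = 0.1500
d₁ = [ln(76/78) + (0.013 + 0.15²/2)·1] / 0.1500 = [-0.0260 + 0.0243] / 0.1500 = -0.0115 which rounds to -0.01
d₂ = d₁ − σ√T = -0.0115 − 0.1500 = -0.1615 which rounds to -0.16
e^(−rT) = e^(−0.013·1) = 0.9871
N(−d₂) = N(0.16) = 0.5636;  N(−d₁) = N(0.01) = 0.5040
P = 78·0.9871·0.5636 − 76·0.5040 = 43.3937 − 38.3040 = 5.0897

€5.09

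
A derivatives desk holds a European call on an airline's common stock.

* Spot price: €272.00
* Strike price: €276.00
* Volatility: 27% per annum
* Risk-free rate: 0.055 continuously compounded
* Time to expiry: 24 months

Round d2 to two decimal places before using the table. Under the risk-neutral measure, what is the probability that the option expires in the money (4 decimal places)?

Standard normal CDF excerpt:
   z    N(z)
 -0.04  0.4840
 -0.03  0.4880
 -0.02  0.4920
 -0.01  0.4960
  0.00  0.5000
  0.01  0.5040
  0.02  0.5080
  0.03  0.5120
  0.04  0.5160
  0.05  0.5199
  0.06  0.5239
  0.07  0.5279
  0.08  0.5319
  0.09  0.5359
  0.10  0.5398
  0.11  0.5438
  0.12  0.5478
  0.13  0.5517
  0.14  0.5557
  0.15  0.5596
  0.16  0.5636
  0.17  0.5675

0.5239

T = 2;  σ√T = 0.3818
d₁ = [ln(272/276) + (0.055 + 0.27²/2)·2] / 0.3818 = [-0.0146 + 0.1829] / 0.3818 = 0.4408 → 0.44
d₂ = d₁ − σ√T = 0.4408 − 0.3818 = 0.0589 → 0.06
Risk-neutral Pr[S_T > K] = N(d₂) = N(0.06) = 0.5239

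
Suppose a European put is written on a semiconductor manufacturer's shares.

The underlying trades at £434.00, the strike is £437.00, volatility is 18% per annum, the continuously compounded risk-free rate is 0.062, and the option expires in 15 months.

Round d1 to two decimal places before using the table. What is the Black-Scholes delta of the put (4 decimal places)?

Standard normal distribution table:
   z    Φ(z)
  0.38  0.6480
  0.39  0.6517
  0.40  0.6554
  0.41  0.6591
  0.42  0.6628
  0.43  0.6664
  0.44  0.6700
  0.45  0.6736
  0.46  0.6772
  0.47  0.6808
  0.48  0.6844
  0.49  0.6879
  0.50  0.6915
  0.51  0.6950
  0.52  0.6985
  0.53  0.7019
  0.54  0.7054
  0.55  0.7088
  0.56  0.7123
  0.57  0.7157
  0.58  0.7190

-0.3264

T = 1.25;  σ√T = 0.2012
ln(S/K) + (r + σ²/2)T = ln(434/437) + (0.062 + 0.18²/2)·1.25 = -0.0069 + 0.0977 = 0.0909
d₁ = 0.0909 / 0.2012 = 0.4515 → 0.45
N(d₁) = N(0.45) = 0.6736
Δ_put = N(d₁) − 1 = 0.6736 − 1 = -0.3264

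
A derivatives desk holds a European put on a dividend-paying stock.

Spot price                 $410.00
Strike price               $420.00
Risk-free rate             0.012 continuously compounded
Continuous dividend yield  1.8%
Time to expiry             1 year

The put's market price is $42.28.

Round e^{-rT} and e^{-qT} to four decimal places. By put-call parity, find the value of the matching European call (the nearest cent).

exp(−qT) = exp(−0.018·1) = 0.9822;  exp(−rT) = exp(−0.012·1) = 0.9881
Put-call parity: C − P = S·e^(−qT) − K·e^(−rT) = 410·0.9822 − 420·0.9881 = 402.7020 − 415.0020 = -12.3000
C = P + (C − P) = 42.28 + (-12.3000) = 29.9800

$29.98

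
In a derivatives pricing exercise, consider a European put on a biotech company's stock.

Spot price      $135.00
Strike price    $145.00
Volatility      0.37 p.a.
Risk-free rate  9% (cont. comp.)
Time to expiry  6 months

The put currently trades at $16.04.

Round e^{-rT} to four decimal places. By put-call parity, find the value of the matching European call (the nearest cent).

e^(−rT) = e^(−0.09·0.5) = 0.9560
Put-call parity: C − P = S − K·e^(−rT) = 135 − 145·0.9560 = 135 − 138.6200 = -3.6200
C = P + (C − P) = 16.04 + (-3.6200) = 12.4200

$12.42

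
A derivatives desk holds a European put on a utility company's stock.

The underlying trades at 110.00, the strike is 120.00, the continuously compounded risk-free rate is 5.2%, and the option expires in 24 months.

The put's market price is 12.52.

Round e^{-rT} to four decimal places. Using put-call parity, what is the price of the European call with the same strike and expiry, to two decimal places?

14.38

e^(−rT) = e^(−0.052·2) = 0.9012
Put-call parity: C − P = S − K·e^(−rT) = 110 − 120·0.9012 = 110 − 108.1440 = 1.8560
C = P + (C − P) = 12.52 + (1.8560) = 14.3760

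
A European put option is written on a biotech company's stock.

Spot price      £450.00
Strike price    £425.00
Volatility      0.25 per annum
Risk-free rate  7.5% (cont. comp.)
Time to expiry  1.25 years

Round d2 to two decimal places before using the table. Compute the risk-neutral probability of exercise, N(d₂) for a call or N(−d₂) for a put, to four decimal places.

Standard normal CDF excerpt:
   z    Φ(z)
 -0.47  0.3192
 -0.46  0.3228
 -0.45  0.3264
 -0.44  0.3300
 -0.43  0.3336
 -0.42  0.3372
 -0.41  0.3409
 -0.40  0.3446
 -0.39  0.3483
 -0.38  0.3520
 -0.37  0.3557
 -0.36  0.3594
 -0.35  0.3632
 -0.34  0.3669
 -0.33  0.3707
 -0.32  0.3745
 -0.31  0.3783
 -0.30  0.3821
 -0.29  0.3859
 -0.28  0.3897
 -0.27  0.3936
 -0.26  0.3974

T = 1.25;  σ√T = 0.2795
d₁ = [ln(450/425) + (0.075 + 0.25²/2)·1.25] / 0.2795 = [0.0572 + 0.1328] / 0.2795 = 0.6797 ⇒ 0.68
d₂ = d₁ − σ√T = 0.6797 − 0.2795 = 0.4002 ⇒ 0.40
Pr(exercise) under Q = N(−d₂) = N(-0.40) = 0.3446

0.3446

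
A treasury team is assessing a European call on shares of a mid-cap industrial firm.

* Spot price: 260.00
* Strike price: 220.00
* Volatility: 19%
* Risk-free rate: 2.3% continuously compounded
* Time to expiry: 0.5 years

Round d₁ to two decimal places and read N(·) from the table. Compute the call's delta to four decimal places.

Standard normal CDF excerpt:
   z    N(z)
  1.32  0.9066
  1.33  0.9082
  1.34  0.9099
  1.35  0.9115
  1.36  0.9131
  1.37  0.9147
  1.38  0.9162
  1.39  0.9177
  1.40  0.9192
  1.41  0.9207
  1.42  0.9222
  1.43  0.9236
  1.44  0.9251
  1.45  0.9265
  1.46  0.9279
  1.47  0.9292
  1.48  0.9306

T = 0.5;  σ√T = 0.1344
d₁ = [ln(260/220) + (0.023 + ½·0.19²)·0.5] / (σ√T) = (0.1671 + 0.0205) / 0.1344 = 1.3962 ≈ 1.40
N(d₁) = N(1.40) = 0.9192
Δ_call = N(d₁) = 0.9192

0.9192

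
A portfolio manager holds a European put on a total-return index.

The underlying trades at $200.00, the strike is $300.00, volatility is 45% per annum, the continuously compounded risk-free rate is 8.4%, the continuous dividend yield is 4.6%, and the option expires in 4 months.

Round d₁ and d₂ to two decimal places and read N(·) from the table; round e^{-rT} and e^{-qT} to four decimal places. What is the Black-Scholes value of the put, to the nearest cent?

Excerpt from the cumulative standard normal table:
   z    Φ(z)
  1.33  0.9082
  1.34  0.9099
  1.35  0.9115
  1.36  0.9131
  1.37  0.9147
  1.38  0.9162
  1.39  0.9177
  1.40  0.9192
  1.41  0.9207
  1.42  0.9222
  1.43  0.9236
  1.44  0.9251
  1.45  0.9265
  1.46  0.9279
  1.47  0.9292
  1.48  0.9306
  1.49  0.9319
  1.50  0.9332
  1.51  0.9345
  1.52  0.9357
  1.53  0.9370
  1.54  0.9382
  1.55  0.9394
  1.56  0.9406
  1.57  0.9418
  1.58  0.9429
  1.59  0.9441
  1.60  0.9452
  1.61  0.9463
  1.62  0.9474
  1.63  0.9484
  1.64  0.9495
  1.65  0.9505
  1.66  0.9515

$96.53

T = 0.3333;  σ√T = 0.2598
ln(S/K) + (r − q + σ²/2)T = ln(200/300) + (0.084 − 0.046 + 0.45²/2)·0.3333 = -0.4055 + 0.0464 = -0.3590
d₁ = -0.3590 / 0.2598 = -1.3820 which rounds to -1.38
d₂ = d₁ − σ√T = -1.3820 − 0.2598 = -1.6418 which rounds to -1.64
exp(−qT) = exp(−0.046·0.3333) = 0.9848;  exp(−rT) = exp(−0.084·0.3333) = 0.9724
N(−d₂) = N(1.64) = 0.9495;  N(−d₁) = N(1.38) = 0.9162
P = 300·0.9724·0.9495 − 200·0.9848·0.9162 = 276.9881 − 180.4548 = 96.5334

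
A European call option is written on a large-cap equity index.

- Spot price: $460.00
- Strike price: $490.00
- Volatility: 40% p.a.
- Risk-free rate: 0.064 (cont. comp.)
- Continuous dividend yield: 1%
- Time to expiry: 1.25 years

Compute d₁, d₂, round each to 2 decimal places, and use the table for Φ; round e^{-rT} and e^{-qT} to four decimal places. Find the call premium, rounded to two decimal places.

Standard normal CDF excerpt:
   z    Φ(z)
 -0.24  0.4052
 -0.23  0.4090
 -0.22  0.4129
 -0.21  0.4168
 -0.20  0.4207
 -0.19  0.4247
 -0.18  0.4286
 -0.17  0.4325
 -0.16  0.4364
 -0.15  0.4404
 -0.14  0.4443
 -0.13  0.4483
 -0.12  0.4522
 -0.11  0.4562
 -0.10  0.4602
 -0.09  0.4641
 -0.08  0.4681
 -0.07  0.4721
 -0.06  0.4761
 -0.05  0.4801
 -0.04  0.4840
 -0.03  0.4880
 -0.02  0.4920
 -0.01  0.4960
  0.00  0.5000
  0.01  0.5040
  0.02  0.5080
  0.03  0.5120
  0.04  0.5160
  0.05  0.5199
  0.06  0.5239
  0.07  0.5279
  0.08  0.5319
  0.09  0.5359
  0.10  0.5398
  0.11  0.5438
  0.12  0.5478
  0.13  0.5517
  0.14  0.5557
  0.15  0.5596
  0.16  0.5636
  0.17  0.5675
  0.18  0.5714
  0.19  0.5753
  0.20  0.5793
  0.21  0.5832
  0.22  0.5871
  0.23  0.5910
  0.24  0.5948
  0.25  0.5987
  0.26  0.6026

$79.96

T = 1.25;  σ√T = 0.4472
ln(S/K) + (r − q + σ²/2)T = ln(460/490) + (0.064 − 0.01 + 0.4²/2)·1.25 = -0.0632 + 0.1675 = 0.1043
d₁ = 0.1043 / 0.4472 = 0.2333 ⇒ 0.23
d₂ = d₁ − σ√T = 0.2333 − 0.4472 = -0.2139 ⇒ -0.21
exp(−qT) = exp(−0.01·1.25) = 0.9876;  exp(−rT) = exp(−0.064·1.25) = 0.9231
C = 460·0.9876·N(0.23) − 490·0.9231·N(-0.21) = 460·0.9876·0.5910 − 490·0.9231·0.4168 = 268.4889 − 188.5266 = 79.9624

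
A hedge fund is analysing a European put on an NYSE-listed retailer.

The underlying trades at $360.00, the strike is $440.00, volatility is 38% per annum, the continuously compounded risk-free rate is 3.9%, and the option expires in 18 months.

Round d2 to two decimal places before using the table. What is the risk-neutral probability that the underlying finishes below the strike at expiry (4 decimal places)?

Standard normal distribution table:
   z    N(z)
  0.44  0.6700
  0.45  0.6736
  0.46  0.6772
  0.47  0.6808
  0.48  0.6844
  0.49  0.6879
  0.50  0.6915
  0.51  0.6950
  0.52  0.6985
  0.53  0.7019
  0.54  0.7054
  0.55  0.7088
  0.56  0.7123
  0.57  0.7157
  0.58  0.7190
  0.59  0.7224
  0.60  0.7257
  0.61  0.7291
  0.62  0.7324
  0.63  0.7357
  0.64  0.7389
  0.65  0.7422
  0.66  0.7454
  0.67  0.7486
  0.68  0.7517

T = 1.5;  σ√T = 0.4654
d₁ = [ln(360/440) + (0.039 + ½·0.38²)·1.5] / (σ√T) = (-0.2007 + 0.1668) / 0.4654 = -0.0728 ≈ -0.07
d₂ = -0.0728 − 0.4654 = -0.5382 ≈ -0.54
Pr(exercise) under Q = N(−d₂) = N(0.54) = 0.7054

0.7054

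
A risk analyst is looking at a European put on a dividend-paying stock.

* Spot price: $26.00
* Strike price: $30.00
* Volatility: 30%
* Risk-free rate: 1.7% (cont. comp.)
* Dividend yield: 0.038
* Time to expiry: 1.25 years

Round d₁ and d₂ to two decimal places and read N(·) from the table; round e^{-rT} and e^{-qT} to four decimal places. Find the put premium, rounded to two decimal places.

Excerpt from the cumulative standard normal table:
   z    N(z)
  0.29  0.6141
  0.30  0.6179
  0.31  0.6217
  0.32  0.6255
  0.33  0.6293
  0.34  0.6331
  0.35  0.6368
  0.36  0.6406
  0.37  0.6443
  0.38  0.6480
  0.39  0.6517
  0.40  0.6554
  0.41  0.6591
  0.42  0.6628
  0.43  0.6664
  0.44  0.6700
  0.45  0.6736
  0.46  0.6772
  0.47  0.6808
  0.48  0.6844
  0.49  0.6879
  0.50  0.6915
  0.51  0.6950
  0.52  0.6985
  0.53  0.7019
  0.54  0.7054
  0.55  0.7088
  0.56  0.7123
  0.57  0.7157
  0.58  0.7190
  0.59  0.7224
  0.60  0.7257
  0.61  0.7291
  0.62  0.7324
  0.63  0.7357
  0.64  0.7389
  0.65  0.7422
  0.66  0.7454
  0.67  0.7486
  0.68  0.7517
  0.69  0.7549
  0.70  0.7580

σ√T = 0.3 × 1.1180 = 0.3354
d₁ = [ln(26/30) + (0.017 − 0.038 + 0.3²/2)·1.25] / 0.3354 = [-0.1431 + 0.0300] / 0.3354 = -0.3372 → -0.34
d₂ = d₁ − σ√T = -0.3372 − 0.3354 = -0.6726 → -0.67
e^(−qT) = e^(−0.038·1.25) = 0.9536;  e^(−rT) = e^(−0.017·1.25) = 0.9790
N(−d₂) = N(0.67) = 0.7486;  N(−d₁) = N(0.34) = 0.6331
P = 30·0.9790·0.7486 − 26·0.9536·0.6331 = 21.9864 − 15.6968 = 6.2896

$6.29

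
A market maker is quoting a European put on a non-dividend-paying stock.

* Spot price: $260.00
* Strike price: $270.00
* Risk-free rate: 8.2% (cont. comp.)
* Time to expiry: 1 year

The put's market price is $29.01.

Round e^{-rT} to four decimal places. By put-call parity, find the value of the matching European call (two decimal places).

$40.26

exp(−rT) = exp(−0.082·1) = 0.9213
Put-call parity: C − P = S − K·e^(−rT) = 260 − 270·0.9213 = 260 − 248.7510 = 11.2490
C = P + (C − P) = 29.01 + (11.2490) = 40.2590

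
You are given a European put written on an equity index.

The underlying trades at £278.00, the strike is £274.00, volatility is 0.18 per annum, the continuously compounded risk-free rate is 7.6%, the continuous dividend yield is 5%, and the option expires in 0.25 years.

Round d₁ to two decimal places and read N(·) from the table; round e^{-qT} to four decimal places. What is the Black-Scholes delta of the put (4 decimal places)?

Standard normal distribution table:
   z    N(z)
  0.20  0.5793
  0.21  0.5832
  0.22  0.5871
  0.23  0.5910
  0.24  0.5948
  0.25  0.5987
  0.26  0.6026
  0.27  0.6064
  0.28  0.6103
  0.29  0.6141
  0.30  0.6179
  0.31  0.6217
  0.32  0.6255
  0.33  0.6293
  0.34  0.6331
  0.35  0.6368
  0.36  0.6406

σ√T = 0.18 × 0.5000 = 0.0900
d₁ = [ln(278/274) + (0.076 − 0.05 + 0.18²/2)·0.25] / 0.0900 = [0.0145 + 0.0105] / 0.0900 = 0.2783 ≈ 0.28
N(d₁) = N(0.28) = 0.6103
Δ_put = exp(−qT)·(N(d₁) − 1) = 0.9876·(0.6103 − 1) = -0.3849

-0.3849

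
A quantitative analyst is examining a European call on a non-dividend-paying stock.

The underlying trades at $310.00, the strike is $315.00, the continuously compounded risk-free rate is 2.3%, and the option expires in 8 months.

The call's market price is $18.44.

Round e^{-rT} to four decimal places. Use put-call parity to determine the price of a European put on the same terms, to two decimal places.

exp(−rT) = exp(−0.023·0.6667) = 0.9848
Put-call parity: C − P = S − K·e^(−rT) = 310 − 315·0.9848 = 310 − 310.2120 = -0.2120
P = C − (C − P) = 18.44 − (-0.2120) = 18.6520

$18.65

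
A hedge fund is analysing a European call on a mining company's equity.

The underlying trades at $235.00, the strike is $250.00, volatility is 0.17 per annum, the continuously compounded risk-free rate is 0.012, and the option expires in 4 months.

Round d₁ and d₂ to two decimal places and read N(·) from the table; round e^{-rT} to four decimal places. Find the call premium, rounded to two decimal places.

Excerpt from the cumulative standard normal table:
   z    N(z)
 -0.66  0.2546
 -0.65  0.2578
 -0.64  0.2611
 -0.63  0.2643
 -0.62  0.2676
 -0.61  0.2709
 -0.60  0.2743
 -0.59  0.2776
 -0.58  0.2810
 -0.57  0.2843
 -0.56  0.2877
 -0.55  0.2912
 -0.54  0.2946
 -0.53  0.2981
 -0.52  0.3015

$4.22

T = 0.3333;  σ√T = 0.0981
d₁ = [ln(235/250) + (0.012 + 0.17²/2)·0.3333] / 0.0981 = [-0.0619 + 0.0088] / 0.0981 = -0.5406 which rounds to -0.54
d₂ = d₁ − σ√T = -0.5406 − 0.0981 = -0.6387 which rounds to -0.64
e^(−rT) = e^(−0.012·0.3333) = 0.9960
C = 235·N(-0.54) − 250·0.9960·N(-0.64) = 235·0.2946 − 250·0.9960·0.2611 = 69.2310 − 65.0139 = 4.2171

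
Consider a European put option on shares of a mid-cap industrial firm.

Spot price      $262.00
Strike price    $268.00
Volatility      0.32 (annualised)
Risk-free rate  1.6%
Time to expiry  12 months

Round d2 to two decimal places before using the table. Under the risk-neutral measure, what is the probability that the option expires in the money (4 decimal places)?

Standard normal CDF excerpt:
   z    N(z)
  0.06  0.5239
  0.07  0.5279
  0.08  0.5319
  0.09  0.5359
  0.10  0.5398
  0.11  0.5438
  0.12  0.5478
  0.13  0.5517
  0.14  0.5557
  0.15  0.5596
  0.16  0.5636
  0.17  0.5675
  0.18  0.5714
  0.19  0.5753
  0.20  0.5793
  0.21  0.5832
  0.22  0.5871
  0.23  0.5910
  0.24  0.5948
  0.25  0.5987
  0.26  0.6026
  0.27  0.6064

σ√T = 0.32·√1 = 0.3200
d₁ = [ln(262/268) + (0.016 + 0.32²/2)·1] / 0.3200 = [-0.0226 + 0.0672] / 0.3200 = 0.1392 ≈ 0.14
d₂ = d₁ − σ√T = 0.1392 − 0.3200 = -0.1808 ≈ -0.18
Pr(exercise) under Q = N(−d₂) = N(0.18) = 0.5714

0.5714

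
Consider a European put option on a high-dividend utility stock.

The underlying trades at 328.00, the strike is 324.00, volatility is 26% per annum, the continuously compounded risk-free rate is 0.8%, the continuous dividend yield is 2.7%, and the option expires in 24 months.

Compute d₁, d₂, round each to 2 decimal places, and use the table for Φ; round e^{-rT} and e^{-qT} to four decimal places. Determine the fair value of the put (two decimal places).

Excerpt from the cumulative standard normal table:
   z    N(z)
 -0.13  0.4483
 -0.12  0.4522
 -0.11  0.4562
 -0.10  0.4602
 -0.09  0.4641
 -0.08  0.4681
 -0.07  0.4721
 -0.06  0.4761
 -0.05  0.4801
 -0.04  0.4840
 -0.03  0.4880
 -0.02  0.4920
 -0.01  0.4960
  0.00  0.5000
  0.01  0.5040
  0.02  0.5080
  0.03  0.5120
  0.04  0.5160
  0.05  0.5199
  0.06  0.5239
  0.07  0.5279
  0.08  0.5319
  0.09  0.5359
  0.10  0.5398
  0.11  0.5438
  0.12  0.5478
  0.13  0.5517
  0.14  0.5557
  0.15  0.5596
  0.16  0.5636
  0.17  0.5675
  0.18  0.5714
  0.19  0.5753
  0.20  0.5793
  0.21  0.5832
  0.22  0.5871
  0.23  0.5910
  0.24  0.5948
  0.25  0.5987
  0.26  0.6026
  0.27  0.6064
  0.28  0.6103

49.13

σ√T = 0.26·√2 = 0.3677
ln(S/K) + (r − q + σ²/2)T = ln(328/324) + (0.008 − 0.027 + 0.26²/2)·2 = 0.0123 + 0.0296 = 0.0419
d₁ = 0.0419 / 0.3677 = 0.1139 ⇒ 0.11
d₂ = d₁ − σ√T = 0.1139 − 0.3677 = -0.2538 ⇒ -0.25
exp(−qT) = exp(−0.027·2) = 0.9474;  exp(−rT) = exp(−0.008·2) = 0.9841
N(−d₂) = N(0.25) = 0.5987;  N(−d₁) = N(-0.11) = 0.4562
P = 324·0.9841·0.5987 − 328·0.9474·0.4562 = 190.8945 − 141.7629 = 49.1317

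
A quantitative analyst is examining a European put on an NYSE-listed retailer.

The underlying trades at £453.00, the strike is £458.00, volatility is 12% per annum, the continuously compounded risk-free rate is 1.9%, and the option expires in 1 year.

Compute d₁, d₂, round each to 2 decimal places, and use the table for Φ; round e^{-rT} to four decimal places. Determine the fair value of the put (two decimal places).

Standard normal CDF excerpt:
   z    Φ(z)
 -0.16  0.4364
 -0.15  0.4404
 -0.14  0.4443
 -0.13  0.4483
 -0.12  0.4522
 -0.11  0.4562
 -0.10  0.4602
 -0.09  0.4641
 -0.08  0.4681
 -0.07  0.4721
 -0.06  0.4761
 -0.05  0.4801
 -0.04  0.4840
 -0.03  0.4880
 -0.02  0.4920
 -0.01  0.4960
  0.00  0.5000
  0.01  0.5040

£19.82

σ√T = 0.12 × 1.0000 = 0.1200
ln(S/K) + (r + σ²/2)T = ln(453/458) + (0.019 + 0.12²/2)·1 = -0.0110 + 0.0262 = 0.0152
d₁ = 0.0152 / 0.1200 = 0.1269 ⇒ 0.13
d₂ = d₁ − σ√T = 0.1269 − 0.1200 = 0.0069 ⇒ 0.01
exp(−rT) = exp(−0.019·1) = 0.9812
N(−d₂) = N(-0.01) = 0.4960;  N(−d₁) = N(-0.13) = 0.4483
P = 458·0.9812·0.4960 − 453·0.4483 = 222.8972 − 203.0799 = 19.8173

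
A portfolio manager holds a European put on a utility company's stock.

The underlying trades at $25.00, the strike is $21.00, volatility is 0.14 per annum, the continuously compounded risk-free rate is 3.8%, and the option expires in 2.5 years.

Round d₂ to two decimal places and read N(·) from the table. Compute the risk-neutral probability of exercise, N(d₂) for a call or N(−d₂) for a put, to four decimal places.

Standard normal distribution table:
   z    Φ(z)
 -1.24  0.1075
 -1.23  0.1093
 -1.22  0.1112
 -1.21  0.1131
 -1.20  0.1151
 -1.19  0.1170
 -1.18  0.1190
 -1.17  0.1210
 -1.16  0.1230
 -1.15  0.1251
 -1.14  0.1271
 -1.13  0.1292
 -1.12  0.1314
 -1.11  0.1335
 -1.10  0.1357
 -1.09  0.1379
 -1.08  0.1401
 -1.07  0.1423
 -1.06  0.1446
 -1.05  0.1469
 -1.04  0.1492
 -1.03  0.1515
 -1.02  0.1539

T = 2.5;  σ√T = 0.2214
d₁ = [ln(25/21) + (0.038 + 0.14²/2)·2.5] / 0.2214 = [0.1744 + 0.1195] / 0.2214 = 1.3275 ≈ 1.33
d₂ = d₁ − σ√T = 1.3275 − 0.2214 = 1.1061 ≈ 1.11
Risk-neutral Pr[S_T < K] = N(−d₂) = N(-1.11) = 0.1335

0.1335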